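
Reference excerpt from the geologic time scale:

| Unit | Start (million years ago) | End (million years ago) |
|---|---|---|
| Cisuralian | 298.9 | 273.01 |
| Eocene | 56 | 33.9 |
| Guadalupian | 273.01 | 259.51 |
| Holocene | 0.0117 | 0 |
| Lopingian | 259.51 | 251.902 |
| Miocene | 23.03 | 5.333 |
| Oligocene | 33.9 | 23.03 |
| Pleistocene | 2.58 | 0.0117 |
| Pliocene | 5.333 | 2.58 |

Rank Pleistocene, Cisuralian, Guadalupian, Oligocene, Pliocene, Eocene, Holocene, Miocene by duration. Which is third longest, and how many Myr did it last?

Miocene, 17.697 million years

Start − end for each: Pleistocene 2.58 − 0.0117 = 2.5683; Cisuralian 298.9 − 273.01 = 25.89; Guadalupian 273.01 − 259.51 = 13.5; Oligocene 33.9 − 23.03 = 10.87; Pliocene 5.333 − 2.58 = 2.753; Eocene 56 − 33.9 = 22.1; Holocene 0.0117 − 0 = 0.0117; Miocene 23.03 − 5.333 = 17.697.
Ranking these from longest: Cisuralian > Eocene > Miocene > Guadalupian > Oligocene > Pliocene > Pleistocene > Holocene.
Position 3 in that ranking is Miocene, which lasted 17.697 Myr.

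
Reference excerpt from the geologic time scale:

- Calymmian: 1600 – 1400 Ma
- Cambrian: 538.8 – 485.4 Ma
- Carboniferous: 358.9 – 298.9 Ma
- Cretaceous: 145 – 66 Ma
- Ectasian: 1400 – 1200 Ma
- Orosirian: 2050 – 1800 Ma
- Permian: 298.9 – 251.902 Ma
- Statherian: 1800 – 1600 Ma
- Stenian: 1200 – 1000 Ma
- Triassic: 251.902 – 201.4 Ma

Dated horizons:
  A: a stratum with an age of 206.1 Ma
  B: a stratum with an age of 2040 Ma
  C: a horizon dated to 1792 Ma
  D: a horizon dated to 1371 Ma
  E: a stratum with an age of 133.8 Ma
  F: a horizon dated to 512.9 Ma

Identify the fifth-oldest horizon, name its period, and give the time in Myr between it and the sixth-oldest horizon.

Larger Ma means older, so oldest first: B 2040 > C 1792 > D 1371 > F 512.9 > A 206.1 > E 133.8.
Counting 5 along gives A (206.1 Ma); the excerpt puts that inside the Triassic, 251.902–201.4 Ma.
Next in line is E (133.8 Ma), and 206.1 − 133.8 = 72.3 Myr.

A, in the Triassic; 72.3 million years to E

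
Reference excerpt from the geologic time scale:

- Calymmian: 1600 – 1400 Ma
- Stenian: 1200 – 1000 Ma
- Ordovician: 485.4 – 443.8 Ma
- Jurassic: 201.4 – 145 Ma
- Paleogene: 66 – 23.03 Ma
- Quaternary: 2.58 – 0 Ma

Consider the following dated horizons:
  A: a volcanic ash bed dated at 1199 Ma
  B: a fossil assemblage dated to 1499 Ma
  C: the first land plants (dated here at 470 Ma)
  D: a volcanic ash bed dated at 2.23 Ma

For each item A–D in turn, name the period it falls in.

Match each age against the start–end ranges in the excerpt: A = 1199 Ma → Stenian (1200–1000); B = 1499 Ma → Calymmian (1600–1400); C = 470 Ma → Ordovician (485.4–443.8); D = 2.23 Ma → Quaternary (2.58–0).

A — Stenian; B — Calymmian; C — Ordovician; D — Quaternary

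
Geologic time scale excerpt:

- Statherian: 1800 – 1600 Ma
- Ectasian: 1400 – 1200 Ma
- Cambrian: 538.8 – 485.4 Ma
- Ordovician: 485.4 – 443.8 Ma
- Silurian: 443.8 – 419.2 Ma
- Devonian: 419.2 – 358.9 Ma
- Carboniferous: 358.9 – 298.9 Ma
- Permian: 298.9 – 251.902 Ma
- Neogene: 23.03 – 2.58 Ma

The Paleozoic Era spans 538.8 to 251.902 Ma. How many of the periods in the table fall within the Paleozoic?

Periods inside 538.8–251.902 Ma: Cambrian, Ordovician, Silurian, Devonian, Carboniferous, Permian — 6 in total.

6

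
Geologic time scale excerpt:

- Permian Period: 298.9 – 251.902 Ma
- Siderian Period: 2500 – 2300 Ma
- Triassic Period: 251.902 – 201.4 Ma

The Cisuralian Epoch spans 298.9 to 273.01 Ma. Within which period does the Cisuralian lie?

Permian

The Cisuralian (298.9–273.01 Ma) lies entirely within 298.9–251.902 Ma, the Permian Period.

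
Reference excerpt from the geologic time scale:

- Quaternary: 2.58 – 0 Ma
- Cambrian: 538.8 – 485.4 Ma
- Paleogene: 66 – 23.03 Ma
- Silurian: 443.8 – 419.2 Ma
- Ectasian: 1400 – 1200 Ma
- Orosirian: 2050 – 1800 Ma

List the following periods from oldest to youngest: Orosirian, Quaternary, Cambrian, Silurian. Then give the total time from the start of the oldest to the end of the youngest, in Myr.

From the excerpt: Orosirian 2050–1800; Quaternary 2.58–0; Cambrian 538.8–485.4; Silurian 443.8–419.2 (Ma).
Larger Ma is earlier, so the oldest is Orosirian and the youngest is Quaternary; oldest to youngest: Orosirian, Cambrian, Silurian, Quaternary.
Oldest start 2050 minus youngest end 0 gives 2050 Myr overall.

Orosirian → Cambrian → Silurian → Quaternary; total span 2050 Myr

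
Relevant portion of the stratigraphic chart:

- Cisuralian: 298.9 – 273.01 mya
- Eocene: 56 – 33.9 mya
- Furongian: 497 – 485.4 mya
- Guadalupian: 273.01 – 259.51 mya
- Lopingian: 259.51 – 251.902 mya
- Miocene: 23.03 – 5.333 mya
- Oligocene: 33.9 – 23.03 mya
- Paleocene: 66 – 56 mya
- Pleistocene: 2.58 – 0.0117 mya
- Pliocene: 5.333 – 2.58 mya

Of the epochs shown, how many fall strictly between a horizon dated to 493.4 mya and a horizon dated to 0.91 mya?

8

493.4 Ma sits inside the Furongian (497–485.4) and 0.91 Ma inside the Pleistocene (2.58–0.0117); neither of those is wholly between the two dates.
The listed epochs lying completely between them are Cisuralian, Guadalupian, Lopingian, Paleocene, Eocene, Oligocene, Miocene, Pliocene — 8 in all.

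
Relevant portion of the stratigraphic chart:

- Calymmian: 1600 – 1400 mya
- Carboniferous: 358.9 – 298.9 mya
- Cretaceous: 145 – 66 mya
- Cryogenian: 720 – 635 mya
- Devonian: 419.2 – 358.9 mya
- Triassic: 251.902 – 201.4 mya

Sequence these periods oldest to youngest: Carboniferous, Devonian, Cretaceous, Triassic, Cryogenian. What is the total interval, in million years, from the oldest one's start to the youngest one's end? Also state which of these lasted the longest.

Cryogenian, Devonian, Carboniferous, Triassic, Cretaceous; total span 654 Myr; longest is Cryogenian

Start ages (Ma): Cryogenian 720, Devonian 419.2, Carboniferous 358.9, Triassic 251.902, Cretaceous 145.
Ordered oldest to youngest: Cryogenian, Devonian, Carboniferous, Triassic, Cretaceous.
Span = 720 − 66 = 654 Myr.
Durations: Cryogenian 85, Cretaceous 79, Triassic 50.502, Carboniferous 60, Devonian 60.3 → longest is Cryogenian (85 Myr).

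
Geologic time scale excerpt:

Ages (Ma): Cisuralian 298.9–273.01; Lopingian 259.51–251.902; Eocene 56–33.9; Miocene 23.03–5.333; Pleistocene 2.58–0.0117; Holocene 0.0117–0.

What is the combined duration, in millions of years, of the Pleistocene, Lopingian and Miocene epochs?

Each duration: Pleistocene = 2.5683; Lopingian = 7.608; Miocene = 17.697.
Sum: 2.5683 + 7.608 + 17.697 = 27.8733 Myr.

27.8733 million years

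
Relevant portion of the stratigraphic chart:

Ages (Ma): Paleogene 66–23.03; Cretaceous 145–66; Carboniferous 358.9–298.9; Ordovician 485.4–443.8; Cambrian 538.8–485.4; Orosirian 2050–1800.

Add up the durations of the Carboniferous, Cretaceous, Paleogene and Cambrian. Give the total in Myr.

Duration is start − end for each: (358.9 − 298.9) + (145 − 66) + (66 − 23.03) + (538.8 − 485.4).
That is 60 + 79 + 42.97 + 53.4, which totals 235.37 million years.

235.37 million years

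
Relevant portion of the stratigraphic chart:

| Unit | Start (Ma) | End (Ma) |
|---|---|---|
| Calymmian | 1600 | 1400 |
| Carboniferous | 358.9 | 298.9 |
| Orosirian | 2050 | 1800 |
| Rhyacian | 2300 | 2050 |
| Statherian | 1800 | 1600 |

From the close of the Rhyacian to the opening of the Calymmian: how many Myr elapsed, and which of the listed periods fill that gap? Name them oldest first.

450 million years; Orosirian, Statherian

The Rhyacian closes at 2050 Ma and the Calymmian opens at 1600 Ma, so the interval is 2050 − 1600 = 450 Myr.
A period fits inside if it starts at or after 2050 Ma and ends at or before 1600 Ma; oldest first that gives Orosirian, Statherian.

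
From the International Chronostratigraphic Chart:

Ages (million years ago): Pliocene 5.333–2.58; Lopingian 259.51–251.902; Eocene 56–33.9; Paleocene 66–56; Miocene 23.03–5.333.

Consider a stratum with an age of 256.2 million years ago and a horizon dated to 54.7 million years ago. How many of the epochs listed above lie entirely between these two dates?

256.2 Ma sits inside the Lopingian (259.51–251.902) and 54.7 Ma inside the Eocene (56–33.9); neither of those is wholly between the two dates.
The listed epochs lying completely between them are Paleocene — 1 in all.

1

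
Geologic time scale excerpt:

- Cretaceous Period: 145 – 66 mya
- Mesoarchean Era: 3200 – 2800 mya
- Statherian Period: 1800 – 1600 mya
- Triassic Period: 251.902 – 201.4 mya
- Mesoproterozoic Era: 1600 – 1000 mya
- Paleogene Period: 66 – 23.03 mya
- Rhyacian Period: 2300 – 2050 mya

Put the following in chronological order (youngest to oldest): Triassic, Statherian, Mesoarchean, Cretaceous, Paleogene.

The oldest of these is Mesoarchean (starts 3200 Ma) and the youngest is Paleogene (ends 23.03 Ma).
In between, by decreasing start age: Statherian (1800), Triassic (251.902), Cretaceous (145).
Listing youngest first means reversing that sequence.

Paleogene, then Cretaceous, then Triassic, then Statherian, then Mesoarchean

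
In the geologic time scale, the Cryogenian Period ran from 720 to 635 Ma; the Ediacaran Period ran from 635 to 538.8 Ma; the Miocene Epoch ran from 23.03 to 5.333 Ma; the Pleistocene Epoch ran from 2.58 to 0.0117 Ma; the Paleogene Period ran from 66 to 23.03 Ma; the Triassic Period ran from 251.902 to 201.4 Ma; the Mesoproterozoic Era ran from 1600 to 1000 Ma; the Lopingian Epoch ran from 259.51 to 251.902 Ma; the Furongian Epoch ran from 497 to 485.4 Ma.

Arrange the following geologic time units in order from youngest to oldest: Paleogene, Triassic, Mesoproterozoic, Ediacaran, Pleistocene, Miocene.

Pleistocene, Miocene, Paleogene, Triassic, Ediacaran, Mesoproterozoic

The oldest of these is Mesoproterozoic (starts 1600 Ma) and the youngest is Pleistocene (ends 0.0117 Ma).
In between, by decreasing start age: Ediacaran (635), Triassic (251.902), Paleogene (66), Miocene (23.03).
Listing youngest first means reversing that sequence.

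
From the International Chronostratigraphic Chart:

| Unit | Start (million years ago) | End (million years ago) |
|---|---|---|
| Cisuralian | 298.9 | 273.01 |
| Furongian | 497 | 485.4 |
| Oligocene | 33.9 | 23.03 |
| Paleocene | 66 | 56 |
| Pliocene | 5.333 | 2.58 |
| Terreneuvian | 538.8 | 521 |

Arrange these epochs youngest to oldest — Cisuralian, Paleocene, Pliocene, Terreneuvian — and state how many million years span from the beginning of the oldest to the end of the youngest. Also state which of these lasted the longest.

Start ages (Ma): Terreneuvian 538.8, Cisuralian 298.9, Paleocene 66, Pliocene 5.333.
Ordered youngest to oldest: Pliocene, Paleocene, Cisuralian, Terreneuvian.
Span = 538.8 − 2.58 = 536.22 Myr.
Durations: Terreneuvian 17.8, Cisuralian 25.89, Pliocene 2.753, Paleocene 10 → longest is Cisuralian (25.89 Myr).

Pliocene, Paleocene, Cisuralian, Terreneuvian; total span 536.22 Myr; longest is Cisuralian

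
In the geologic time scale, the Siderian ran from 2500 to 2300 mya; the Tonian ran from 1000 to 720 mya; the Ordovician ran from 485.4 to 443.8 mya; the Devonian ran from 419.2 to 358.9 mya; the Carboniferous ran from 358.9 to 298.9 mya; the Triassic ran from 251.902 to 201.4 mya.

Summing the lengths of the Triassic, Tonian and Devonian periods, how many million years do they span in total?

Each duration: Triassic = 50.502; Tonian = 280; Devonian = 60.3.
Sum: 50.502 + 280 + 60.3 = 390.802 Myr.

390.802 million years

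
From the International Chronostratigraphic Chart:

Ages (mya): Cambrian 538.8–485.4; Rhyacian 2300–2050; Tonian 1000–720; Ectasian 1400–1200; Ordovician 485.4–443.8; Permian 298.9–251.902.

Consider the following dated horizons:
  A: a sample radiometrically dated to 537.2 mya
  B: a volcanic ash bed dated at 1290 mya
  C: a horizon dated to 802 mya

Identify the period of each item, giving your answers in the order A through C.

A — Cambrian; B — Ectasian; C — Tonian

A: 537.2 Ma lies in 538.8–485.4 Ma, so Cambrian.
B: 1290 Ma lies in 1400–1200 Ma, so Ectasian.
C: 802 Ma lies in 1000–720 Ma, so Tonian.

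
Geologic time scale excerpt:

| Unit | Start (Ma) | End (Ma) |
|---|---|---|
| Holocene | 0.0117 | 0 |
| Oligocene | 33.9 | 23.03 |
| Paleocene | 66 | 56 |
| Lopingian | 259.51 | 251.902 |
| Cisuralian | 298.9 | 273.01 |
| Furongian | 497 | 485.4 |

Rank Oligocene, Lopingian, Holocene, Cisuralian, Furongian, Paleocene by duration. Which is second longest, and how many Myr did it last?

Furongian, 11.6 million years

Durations: Oligocene 10.87; Lopingian 7.608; Holocene 0.0117; Cisuralian 25.89; Furongian 11.6; Paleocene 10 Myr.
Sorted longest-first: Cisuralian (25.89), Furongian (11.6), Oligocene (10.87), Paleocene (10), Lopingian (7.608), Holocene (0.0117).
The second longest is Furongian at 11.6 Myr.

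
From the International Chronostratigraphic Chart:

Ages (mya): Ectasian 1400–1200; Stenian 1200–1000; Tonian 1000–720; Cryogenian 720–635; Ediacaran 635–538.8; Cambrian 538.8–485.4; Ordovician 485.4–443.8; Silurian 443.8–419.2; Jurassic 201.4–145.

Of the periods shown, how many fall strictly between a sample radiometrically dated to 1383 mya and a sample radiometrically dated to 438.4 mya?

6

1383 Ma sits inside the Ectasian (1400–1200) and 438.4 Ma inside the Silurian (443.8–419.2); neither of those is wholly between the two dates.
The listed periods lying completely between them are Stenian, Tonian, Cryogenian, Ediacaran, Cambrian, Ordovician — 6 in all.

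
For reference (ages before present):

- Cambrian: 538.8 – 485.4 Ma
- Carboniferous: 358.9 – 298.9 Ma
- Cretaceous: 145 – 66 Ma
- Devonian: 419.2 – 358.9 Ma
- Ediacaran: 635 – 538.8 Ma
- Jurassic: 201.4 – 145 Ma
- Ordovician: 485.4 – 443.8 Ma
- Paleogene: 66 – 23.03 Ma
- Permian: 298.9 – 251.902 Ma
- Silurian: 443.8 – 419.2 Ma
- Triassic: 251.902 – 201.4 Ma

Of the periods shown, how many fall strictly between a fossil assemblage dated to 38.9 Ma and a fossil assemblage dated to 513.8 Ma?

8

The older date is 513.8 Ma and the younger is 38.9 Ma.
Periods with start < 513.8 and end > 38.9 Ma: Ordovician (485.4–443.8), Silurian (443.8–419.2), Devonian (419.2–358.9), Carboniferous (358.9–298.9), Permian (298.9–251.902), Triassic (251.902–201.4), Jurassic (201.4–145), Cretaceous (145–66).
That is 8 complete periods.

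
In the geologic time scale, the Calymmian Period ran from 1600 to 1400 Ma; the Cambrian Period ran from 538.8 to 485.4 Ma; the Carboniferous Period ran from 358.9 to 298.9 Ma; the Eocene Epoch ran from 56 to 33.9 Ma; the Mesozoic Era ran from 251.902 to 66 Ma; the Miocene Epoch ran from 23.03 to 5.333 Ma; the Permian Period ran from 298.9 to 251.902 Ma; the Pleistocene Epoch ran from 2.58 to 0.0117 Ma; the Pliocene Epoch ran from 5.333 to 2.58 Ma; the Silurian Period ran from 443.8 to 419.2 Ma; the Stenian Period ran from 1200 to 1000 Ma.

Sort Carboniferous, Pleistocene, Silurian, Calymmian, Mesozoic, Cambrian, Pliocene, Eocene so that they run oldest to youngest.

Sorting by start age (descending Ma, since larger Ma = older): Calymmian start 1600, Cambrian start 538.8, Silurian start 443.8, Carboniferous start 358.9, Mesozoic start 251.902, Eocene start 56, Pliocene start 5.333, Pleistocene start 2.58.

Calymmian → Cambrian → Silurian → Carboniferous → Mesozoic → Eocene → Pliocene → Pleistocene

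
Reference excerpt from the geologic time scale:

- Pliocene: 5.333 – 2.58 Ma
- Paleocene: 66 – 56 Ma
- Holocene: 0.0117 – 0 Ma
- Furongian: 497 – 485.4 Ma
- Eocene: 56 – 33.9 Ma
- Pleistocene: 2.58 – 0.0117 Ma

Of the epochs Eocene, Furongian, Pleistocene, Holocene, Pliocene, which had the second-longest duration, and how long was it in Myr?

Start − end for each: Eocene 56 − 33.9 = 22.1; Furongian 497 − 485.4 = 11.6; Pleistocene 2.58 − 0.0117 = 2.5683; Holocene 0.0117 − 0 = 0.0117; Pliocene 5.333 − 2.58 = 2.753.
Ranking these from longest: Eocene > Furongian > Pliocene > Pleistocene > Holocene.
Position 2 in that ranking is Furongian, which lasted 11.6 Myr.

Furongian, 11.6 million years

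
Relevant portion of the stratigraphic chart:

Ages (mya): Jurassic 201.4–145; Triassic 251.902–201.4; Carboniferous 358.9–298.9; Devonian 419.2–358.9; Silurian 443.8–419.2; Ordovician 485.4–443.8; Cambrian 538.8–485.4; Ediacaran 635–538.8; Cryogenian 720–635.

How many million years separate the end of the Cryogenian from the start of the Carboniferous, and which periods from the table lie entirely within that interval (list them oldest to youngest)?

276.1 million years; Ediacaran, Cambrian, Ordovician, Silurian, Devonian

End of Cryogenian = 635 Ma; start of Carboniferous = 358.9 Ma.
Gap = 635 − 358.9 = 276.1 Myr.
Periods wholly inside 635–358.9 Ma: Ediacaran (635–538.8), Cambrian (538.8–485.4), Ordovician (485.4–443.8), Silurian (443.8–419.2), Devonian (419.2–358.9).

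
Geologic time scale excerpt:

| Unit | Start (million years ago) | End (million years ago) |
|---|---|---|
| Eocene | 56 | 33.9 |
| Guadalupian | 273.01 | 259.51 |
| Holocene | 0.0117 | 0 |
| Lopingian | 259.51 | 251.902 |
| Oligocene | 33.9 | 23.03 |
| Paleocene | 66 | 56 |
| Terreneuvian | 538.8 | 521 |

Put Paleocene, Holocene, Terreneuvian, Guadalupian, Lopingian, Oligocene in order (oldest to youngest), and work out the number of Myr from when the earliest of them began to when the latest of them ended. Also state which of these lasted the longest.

From the excerpt: Paleocene 66–56; Holocene 0.0117–0; Terreneuvian 538.8–521; Guadalupian 273.01–259.51; Lopingian 259.51–251.902; Oligocene 33.9–23.03 (Ma).
Larger Ma is earlier, so the oldest is Terreneuvian and the youngest is Holocene; oldest to youngest: Terreneuvian, Guadalupian, Lopingian, Paleocene, Oligocene, Holocene.
Oldest start 538.8 minus youngest end 0 gives 538.8 Myr overall.
Individual lengths (start − end): Terreneuvian 17.8; Oligocene 10.87; Paleocene 10; Holocene 0.0117; Lopingian 7.608; Guadalupian 13.5. The largest is Terreneuvian at 17.8 Myr.

Terreneuvian, Guadalupian, Lopingian, Paleocene, Oligocene, Holocene; total span 538.8 Myr; longest is Terreneuvian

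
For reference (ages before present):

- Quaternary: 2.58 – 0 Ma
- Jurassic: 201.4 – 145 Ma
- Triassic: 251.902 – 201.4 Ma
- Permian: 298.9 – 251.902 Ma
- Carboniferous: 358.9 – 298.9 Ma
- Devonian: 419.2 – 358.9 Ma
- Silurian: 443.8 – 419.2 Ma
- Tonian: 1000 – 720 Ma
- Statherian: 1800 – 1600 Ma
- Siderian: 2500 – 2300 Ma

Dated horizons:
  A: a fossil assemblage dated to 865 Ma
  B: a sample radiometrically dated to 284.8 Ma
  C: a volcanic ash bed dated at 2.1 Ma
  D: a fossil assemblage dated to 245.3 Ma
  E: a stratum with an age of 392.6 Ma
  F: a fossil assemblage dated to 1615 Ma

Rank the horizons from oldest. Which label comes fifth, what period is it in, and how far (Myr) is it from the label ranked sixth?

Larger Ma means older, so oldest first: F 1615 > A 865 > E 392.6 > B 284.8 > D 245.3 > C 2.1.
Counting 5 along gives D (245.3 Ma); the excerpt puts that inside the Triassic, 251.902–201.4 Ma.
Next in line is C (2.1 Ma), and 245.3 − 2.1 = 243.2 Myr.

D, in the Triassic; 243.2 million years to C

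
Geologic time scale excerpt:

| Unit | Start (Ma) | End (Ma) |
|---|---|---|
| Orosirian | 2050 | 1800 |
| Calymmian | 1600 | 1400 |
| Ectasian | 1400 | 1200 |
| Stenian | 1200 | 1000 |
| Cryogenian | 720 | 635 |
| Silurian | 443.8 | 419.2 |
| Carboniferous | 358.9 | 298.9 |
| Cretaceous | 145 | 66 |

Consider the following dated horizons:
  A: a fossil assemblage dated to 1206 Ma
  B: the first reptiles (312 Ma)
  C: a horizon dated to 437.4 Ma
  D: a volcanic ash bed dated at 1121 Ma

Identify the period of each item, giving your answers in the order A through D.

A: 1206 Ma lies in 1400–1200 Ma, so Ectasian.
B: 312 Ma lies in 358.9–298.9 Ma, so Carboniferous.
C: 437.4 Ma lies in 443.8–419.2 Ma, so Silurian.
D: 1121 Ma lies in 1200–1000 Ma, so Stenian.

A — Ectasian; B — Carboniferous; C — Silurian; D — Stenian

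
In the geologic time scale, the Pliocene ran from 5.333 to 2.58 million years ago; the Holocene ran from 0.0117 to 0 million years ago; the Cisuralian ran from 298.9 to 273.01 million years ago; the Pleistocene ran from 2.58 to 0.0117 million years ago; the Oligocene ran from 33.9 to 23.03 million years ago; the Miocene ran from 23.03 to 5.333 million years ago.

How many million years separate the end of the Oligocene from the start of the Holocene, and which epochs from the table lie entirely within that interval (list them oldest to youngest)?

End of Oligocene = 23.03 Ma; start of Holocene = 0.0117 Ma.
Gap = 23.03 − 0.0117 = 23.0183 Myr.
Epochs wholly inside 23.03–0.0117 Ma: Miocene (23.03–5.333), Pliocene (5.333–2.58), Pleistocene (2.58–0.0117).

23.0183 million years; Miocene, Pliocene, Pleistocene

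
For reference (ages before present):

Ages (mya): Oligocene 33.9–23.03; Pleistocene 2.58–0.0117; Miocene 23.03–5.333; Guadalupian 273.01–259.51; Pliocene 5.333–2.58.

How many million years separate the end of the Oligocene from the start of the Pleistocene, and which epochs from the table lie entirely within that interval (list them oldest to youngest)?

20.45 million years; Miocene, Pliocene

End of Oligocene = 23.03 Ma; start of Pleistocene = 2.58 Ma.
Gap = 23.03 − 2.58 = 20.45 Myr.
Epochs wholly inside 23.03–2.58 Ma: Miocene (23.03–5.333), Pliocene (5.333–2.58).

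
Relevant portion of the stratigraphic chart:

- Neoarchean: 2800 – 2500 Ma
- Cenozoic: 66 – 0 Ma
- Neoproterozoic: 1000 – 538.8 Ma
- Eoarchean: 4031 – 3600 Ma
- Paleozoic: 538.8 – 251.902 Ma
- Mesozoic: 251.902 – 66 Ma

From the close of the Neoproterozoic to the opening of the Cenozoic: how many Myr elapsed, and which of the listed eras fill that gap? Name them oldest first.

The Neoproterozoic closes at 538.8 Ma and the Cenozoic opens at 66 Ma, so the interval is 538.8 − 66 = 472.8 Myr.
An era fits inside if it starts at or after 538.8 Ma and ends at or before 66 Ma; oldest first that gives Paleozoic, Mesozoic.

472.8 million years; Paleozoic, Mesozoic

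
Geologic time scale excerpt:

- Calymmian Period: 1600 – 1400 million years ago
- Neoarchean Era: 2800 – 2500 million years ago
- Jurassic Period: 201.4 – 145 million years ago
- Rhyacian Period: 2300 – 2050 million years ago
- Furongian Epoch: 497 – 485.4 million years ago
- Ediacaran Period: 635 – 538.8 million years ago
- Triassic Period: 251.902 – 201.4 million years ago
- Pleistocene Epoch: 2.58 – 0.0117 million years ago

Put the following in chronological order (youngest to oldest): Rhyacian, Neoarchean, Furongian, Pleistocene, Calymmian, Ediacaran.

Read off each span (Ma): Rhyacian 2300–2050; Neoarchean 2800–2500; Furongian 497–485.4; Pleistocene 2.58–0.0117; Calymmian 1600–1400; Ediacaran 635–538.8.
Larger Ma is older, so oldest→youngest is Neoarchean, Rhyacian, Calymmian, Ediacaran, Furongian, Pleistocene; reverse it for youngest→oldest.

Pleistocene → Furongian → Ediacaran → Calymmian → Rhyacian → Neoarchean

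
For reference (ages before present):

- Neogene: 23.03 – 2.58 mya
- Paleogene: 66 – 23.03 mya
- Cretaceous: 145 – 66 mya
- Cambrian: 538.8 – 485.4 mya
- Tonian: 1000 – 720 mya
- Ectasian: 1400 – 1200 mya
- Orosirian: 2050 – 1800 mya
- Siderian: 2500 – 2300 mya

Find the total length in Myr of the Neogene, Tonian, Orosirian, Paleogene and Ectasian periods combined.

793.42 million years

Duration is start − end for each: (23.03 − 2.58) + (1000 − 720) + (2050 − 1800) + (66 − 23.03) + (1400 − 1200).
That is 20.45 + 280 + 250 + 42.97 + 200, which totals 793.42 million years.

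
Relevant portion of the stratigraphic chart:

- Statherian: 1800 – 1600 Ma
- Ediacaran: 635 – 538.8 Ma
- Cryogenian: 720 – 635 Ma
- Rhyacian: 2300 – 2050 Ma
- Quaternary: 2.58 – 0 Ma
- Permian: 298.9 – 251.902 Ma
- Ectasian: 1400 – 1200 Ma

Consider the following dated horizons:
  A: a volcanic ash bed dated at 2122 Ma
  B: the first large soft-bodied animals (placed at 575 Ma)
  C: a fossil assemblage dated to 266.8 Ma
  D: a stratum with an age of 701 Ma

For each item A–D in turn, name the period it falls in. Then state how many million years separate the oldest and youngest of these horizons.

A — Rhyacian; B — Ediacaran; C — Permian; D — Cryogenian; span 1855.2 million years

A: 2122 Ma lies in 2300–2050 Ma, so Rhyacian.
B: 575 Ma lies in 635–538.8 Ma, so Ediacaran.
C: 266.8 Ma lies in 298.9–251.902 Ma, so Permian.
D: 701 Ma lies in 720–635 Ma, so Cryogenian.
Oldest = 2122 Ma, youngest = 266.8 Ma → span 1855.2 Myr.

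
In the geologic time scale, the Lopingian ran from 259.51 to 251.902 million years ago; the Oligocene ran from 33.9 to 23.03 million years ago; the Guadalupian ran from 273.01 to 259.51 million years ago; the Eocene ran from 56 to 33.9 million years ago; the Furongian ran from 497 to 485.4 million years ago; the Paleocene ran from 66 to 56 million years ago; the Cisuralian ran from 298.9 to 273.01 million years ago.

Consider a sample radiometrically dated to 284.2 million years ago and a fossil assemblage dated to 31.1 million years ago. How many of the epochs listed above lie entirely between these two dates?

4

284.2 Ma sits inside the Cisuralian (298.9–273.01) and 31.1 Ma inside the Oligocene (33.9–23.03); neither of those is wholly between the two dates.
The listed epochs lying completely between them are Guadalupian, Lopingian, Paleocene, Eocene — 4 in all.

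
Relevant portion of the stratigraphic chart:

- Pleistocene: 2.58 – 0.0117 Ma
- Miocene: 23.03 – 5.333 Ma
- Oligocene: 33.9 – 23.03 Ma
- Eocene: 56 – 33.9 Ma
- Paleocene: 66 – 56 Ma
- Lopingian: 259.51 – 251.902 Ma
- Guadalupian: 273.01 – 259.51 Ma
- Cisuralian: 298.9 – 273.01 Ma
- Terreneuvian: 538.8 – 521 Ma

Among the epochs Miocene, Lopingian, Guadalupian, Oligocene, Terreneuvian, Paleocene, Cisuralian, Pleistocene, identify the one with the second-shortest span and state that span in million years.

Durations: Miocene 17.697; Lopingian 7.608; Guadalupian 13.5; Oligocene 10.87; Terreneuvian 17.8; Paleocene 10; Cisuralian 25.89; Pleistocene 2.5683 Myr.
Sorted shortest-first: Pleistocene (2.5683), Lopingian (7.608), Paleocene (10), Oligocene (10.87), Guadalupian (13.5), Miocene (17.697), Terreneuvian (17.8), Cisuralian (25.89).
The second shortest is Lopingian at 7.608 Myr.

Lopingian, 7.608 million years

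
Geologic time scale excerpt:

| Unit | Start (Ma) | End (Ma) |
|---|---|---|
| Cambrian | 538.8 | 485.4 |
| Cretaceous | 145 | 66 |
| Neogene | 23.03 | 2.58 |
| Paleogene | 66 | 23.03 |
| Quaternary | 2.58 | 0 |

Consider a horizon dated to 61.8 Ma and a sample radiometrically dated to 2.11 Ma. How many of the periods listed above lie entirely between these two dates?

The older date is 61.8 Ma and the younger is 2.11 Ma.
Periods with start < 61.8 and end > 2.11 Ma: Neogene (23.03–2.58).
That is 1 complete period.

1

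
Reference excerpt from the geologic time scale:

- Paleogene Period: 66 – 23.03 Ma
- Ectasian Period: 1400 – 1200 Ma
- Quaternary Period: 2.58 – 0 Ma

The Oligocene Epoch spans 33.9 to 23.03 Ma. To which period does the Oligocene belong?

The Oligocene (33.9–23.03 Ma) lies entirely within 66–23.03 Ma, the Paleogene Period.

Paleogene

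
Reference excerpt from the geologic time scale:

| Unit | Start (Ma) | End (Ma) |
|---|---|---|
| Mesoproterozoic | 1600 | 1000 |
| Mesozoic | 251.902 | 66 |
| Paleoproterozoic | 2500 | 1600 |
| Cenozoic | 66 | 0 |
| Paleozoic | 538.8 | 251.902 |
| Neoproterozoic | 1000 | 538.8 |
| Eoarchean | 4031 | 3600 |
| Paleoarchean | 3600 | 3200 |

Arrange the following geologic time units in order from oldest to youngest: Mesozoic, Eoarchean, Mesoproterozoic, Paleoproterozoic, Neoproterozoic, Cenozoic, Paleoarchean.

Sorting by start age (descending Ma, since larger Ma = older): Eoarchean began 4031, Paleoarchean began 3600, Paleoproterozoic began 2500, Mesoproterozoic began 1600, Neoproterozoic began 1000, Mesozoic began 251.902, Cenozoic began 66.

Eoarchean, Paleoarchean, Paleoproterozoic, Mesoproterozoic, Neoproterozoic, Mesozoic, Cenozoic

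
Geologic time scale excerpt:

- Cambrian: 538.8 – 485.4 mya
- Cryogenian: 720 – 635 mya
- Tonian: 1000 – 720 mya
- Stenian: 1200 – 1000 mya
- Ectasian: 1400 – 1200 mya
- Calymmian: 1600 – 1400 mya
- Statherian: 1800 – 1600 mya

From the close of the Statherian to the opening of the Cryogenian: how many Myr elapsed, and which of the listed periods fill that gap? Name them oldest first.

End of Statherian = 1600 Ma; start of Cryogenian = 720 Ma.
Gap = 1600 − 720 = 880 Myr.
Periods wholly inside 1600–720 Ma: Calymmian (1600–1400), Ectasian (1400–1200), Stenian (1200–1000), Tonian (1000–720).

880 million years; Calymmian, Ectasian, Stenian, Tonian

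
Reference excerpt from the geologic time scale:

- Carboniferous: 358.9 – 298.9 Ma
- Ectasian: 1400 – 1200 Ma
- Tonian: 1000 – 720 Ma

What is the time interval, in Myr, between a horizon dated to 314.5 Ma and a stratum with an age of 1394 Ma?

1394 − 314.5 = 1079.5 million years.

1079.5 million years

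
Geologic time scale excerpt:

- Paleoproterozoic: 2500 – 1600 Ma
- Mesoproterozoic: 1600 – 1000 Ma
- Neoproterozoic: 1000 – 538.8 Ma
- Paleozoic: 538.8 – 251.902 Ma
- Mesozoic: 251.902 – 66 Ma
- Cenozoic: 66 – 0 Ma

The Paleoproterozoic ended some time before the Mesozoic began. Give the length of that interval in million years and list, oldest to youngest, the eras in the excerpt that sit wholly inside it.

1348.098 million years; Mesoproterozoic, Neoproterozoic, Paleozoic

End of Paleoproterozoic = 1600 Ma; start of Mesozoic = 251.902 Ma.
Gap = 1600 − 251.902 = 1348.098 Myr.
Eras wholly inside 1600–251.902 Ma: Mesoproterozoic (1600–1000), Neoproterozoic (1000–538.8), Paleozoic (538.8–251.902).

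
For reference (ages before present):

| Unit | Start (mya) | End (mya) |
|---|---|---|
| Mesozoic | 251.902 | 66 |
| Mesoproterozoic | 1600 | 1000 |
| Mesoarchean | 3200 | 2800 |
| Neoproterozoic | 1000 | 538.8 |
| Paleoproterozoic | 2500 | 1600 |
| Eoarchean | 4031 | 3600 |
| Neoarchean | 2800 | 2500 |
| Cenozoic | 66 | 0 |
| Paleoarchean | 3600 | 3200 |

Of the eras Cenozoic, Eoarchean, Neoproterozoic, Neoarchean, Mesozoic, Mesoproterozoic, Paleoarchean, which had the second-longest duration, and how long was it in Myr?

Durations: Cenozoic 66; Eoarchean 431; Neoproterozoic 461.2; Neoarchean 300; Mesozoic 185.902; Mesoproterozoic 600; Paleoarchean 400 Myr.
Sorted longest-first: Mesoproterozoic (600), Neoproterozoic (461.2), Eoarchean (431), Paleoarchean (400), Neoarchean (300), Mesozoic (185.902), Cenozoic (66).
The second longest is Neoproterozoic at 461.2 Myr.

Neoproterozoic, 461.2 million years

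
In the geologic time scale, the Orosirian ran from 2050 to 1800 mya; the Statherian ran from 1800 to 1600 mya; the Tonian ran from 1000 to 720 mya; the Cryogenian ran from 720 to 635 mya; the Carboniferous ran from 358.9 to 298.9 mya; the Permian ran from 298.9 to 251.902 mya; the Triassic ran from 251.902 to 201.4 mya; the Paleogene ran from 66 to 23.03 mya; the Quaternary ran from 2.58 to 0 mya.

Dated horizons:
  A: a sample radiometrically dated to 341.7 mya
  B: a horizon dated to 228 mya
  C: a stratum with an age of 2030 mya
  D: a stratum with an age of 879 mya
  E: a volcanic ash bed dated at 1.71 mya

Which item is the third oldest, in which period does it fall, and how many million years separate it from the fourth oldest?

Larger Ma means older, so oldest first: C 2030 > D 879 > A 341.7 > B 228 > E 1.71.
Counting 3 along gives A (341.7 Ma); the excerpt puts that inside the Carboniferous, 358.9–298.9 Ma.
Next in line is B (228 Ma), and 341.7 − 228 = 113.7 Myr.

A, in the Carboniferous; 113.7 million years to B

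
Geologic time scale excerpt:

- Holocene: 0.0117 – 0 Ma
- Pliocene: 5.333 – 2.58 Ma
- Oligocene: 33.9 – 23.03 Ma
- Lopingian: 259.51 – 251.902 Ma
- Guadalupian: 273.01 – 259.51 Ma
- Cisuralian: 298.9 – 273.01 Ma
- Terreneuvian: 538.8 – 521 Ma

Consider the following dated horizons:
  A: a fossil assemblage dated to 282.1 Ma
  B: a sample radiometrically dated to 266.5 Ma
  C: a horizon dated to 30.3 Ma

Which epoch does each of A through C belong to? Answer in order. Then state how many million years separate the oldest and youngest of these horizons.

A: 282.1 Ma lies in 298.9–273.01 Ma, so Cisuralian.
B: 266.5 Ma lies in 273.01–259.51 Ma, so Guadalupian.
C: 30.3 Ma lies in 33.9–23.03 Ma, so Oligocene.
Oldest = 282.1 Ma, youngest = 30.3 Ma → span 251.8 Myr.

A — Cisuralian; B — Guadalupian; C — Oligocene; span 251.8 million years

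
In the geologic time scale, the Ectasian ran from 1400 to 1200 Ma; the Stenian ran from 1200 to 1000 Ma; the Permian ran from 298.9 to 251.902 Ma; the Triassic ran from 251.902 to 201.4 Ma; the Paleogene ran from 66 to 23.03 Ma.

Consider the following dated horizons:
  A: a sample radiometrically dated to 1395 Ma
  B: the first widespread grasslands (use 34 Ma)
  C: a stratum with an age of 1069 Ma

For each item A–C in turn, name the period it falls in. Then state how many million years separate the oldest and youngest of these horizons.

A — Ectasian; B — Paleogene; C — Stenian; span 1361 million years

A: 1395 Ma lies in 1400–1200 Ma, so Ectasian.
B: 34 Ma lies in 66–23.03 Ma, so Paleogene.
C: 1069 Ma lies in 1200–1000 Ma, so Stenian.
Oldest = 1395 Ma, youngest = 34 Ma → span 1361 Myr.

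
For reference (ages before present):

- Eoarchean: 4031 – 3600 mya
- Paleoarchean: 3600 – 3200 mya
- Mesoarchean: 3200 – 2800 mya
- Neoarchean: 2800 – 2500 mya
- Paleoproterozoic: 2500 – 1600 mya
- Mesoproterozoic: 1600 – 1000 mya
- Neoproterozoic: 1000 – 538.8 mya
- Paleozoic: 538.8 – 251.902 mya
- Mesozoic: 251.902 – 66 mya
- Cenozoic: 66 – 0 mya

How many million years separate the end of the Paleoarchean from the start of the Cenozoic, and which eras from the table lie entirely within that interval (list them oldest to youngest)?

End of Paleoarchean = 3200 Ma; start of Cenozoic = 66 Ma.
Gap = 3200 − 66 = 3134 Myr.
Eras wholly inside 3200–66 Ma: Mesoarchean (3200–2800), Neoarchean (2800–2500), Paleoproterozoic (2500–1600), Mesoproterozoic (1600–1000), Neoproterozoic (1000–538.8), Paleozoic (538.8–251.902), Mesozoic (251.902–66).

3134 million years; Mesoarchean, Neoarchean, Paleoproterozoic, Mesoproterozoic, Neoproterozoic, Paleozoic, Mesozoic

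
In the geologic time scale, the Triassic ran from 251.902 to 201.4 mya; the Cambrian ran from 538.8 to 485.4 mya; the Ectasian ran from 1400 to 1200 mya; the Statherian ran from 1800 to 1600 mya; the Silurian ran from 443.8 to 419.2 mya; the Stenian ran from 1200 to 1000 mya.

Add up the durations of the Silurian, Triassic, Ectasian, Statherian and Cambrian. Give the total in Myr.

528.502 million years

Duration is start − end for each: (443.8 − 419.2) + (251.902 − 201.4) + (1400 − 1200) + (1800 − 1600) + (538.8 − 485.4).
That is 24.6 + 50.502 + 200 + 200 + 53.4, which totals 528.502 million years.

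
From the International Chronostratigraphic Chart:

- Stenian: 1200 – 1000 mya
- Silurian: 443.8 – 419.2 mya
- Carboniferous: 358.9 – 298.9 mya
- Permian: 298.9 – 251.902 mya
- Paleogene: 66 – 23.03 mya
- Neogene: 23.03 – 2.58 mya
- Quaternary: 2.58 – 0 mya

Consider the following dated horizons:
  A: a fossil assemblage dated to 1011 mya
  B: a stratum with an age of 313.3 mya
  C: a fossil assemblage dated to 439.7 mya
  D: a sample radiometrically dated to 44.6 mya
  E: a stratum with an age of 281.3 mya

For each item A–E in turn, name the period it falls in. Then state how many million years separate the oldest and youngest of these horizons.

A — Stenian; B — Carboniferous; C — Silurian; D — Paleogene; E — Permian; span 966.4 million years

A: 1011 Ma lies in 1200–1000 Ma, so Stenian.
B: 313.3 Ma lies in 358.9–298.9 Ma, so Carboniferous.
C: 439.7 Ma lies in 443.8–419.2 Ma, so Silurian.
D: 44.6 Ma lies in 66–23.03 Ma, so Paleogene.
E: 281.3 Ma lies in 298.9–251.902 Ma, so Permian.
Oldest = 1011 Ma, youngest = 44.6 Ma → span 966.4 Myr.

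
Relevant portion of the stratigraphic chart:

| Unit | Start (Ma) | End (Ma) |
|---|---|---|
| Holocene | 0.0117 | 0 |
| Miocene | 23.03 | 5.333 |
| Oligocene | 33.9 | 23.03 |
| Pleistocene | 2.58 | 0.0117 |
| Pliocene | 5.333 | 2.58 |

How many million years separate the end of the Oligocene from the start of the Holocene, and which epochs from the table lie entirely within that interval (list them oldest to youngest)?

The Oligocene closes at 23.03 Ma and the Holocene opens at 0.0117 Ma, so the interval is 23.03 − 0.0117 = 23.0183 Myr.
An epoch fits inside if it starts at or after 23.03 Ma and ends at or before 0.0117 Ma; oldest first that gives Miocene, Pliocene, Pleistocene.

23.0183 million years; Miocene, Pliocene, Pleistocene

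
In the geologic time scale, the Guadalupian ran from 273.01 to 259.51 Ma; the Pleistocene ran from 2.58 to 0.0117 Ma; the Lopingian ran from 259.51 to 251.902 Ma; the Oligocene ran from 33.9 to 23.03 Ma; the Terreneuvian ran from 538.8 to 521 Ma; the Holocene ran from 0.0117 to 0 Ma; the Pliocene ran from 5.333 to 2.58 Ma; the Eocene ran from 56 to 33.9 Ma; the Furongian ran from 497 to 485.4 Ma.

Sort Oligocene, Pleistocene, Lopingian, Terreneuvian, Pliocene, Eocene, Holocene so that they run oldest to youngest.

Sorting by start age (descending Ma, since larger Ma = older): Terreneuvian began 538.8, Lopingian began 259.51, Eocene began 56, Oligocene began 33.9, Pliocene began 5.333, Pleistocene began 2.58, Holocene began 0.0117.

Terreneuvian → Lopingian → Eocene → Oligocene → Pliocene → Pleistocene → Holocene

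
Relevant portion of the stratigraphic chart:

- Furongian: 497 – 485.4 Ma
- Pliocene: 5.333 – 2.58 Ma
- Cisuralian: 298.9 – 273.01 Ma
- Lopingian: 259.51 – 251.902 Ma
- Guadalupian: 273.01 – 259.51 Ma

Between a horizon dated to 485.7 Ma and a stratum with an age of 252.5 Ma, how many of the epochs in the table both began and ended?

The older date is 485.7 Ma and the younger is 252.5 Ma.
Epochs with start < 485.7 and end > 252.5 Ma: Cisuralian (298.9–273.01), Guadalupian (273.01–259.51).
That is 2 complete epochs.

2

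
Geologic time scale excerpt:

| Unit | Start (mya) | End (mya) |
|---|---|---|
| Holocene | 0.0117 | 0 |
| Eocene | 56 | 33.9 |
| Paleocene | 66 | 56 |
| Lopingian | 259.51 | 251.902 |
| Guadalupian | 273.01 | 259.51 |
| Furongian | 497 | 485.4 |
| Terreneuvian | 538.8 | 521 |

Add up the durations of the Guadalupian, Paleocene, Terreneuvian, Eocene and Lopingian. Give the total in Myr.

71.008 million years

Duration is start − end for each: (273.01 − 259.51) + (66 − 56) + (538.8 − 521) + (56 − 33.9) + (259.51 − 251.902).
That is 13.5 + 10 + 17.8 + 22.1 + 7.608, which totals 71.008 million years.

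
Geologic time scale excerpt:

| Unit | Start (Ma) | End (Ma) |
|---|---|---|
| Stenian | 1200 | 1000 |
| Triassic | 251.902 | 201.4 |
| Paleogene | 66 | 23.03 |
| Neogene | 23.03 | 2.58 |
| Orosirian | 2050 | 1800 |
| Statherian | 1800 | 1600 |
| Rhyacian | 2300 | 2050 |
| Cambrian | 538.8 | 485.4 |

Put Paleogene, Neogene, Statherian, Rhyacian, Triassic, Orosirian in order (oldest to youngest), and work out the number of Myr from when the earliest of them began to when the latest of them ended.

From the excerpt: Paleogene 66–23.03; Neogene 23.03–2.58; Statherian 1800–1600; Rhyacian 2300–2050; Triassic 251.902–201.4; Orosirian 2050–1800 (Ma).
Larger Ma is earlier, so the oldest is Rhyacian and the youngest is Neogene; oldest to youngest: Rhyacian, Orosirian, Statherian, Triassic, Paleogene, Neogene.
Oldest start 2300 minus youngest end 2.58 gives 2297.42 Myr overall.

Rhyacian, Orosirian, Statherian, Triassic, Paleogene, Neogene; total span 2297.42 Myr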